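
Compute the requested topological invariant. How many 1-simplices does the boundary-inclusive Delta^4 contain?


Delta^4 has 4+1 vertices. A 1-face is a choice of 1+1 vertices.
f_1 = C(4+1, 1+1) = C(5,2) = 10

10


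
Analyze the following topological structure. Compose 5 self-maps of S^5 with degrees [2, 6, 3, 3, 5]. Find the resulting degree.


Degree is multiplicative: deg(composition) = product of degrees.
= (2) * (6) * (3) * (3) * (5) = 540

540


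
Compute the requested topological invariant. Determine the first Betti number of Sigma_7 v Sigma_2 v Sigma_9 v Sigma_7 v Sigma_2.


For a wedge X v Y: reduced H_k(X v Y) = H_k(X) + H_k(Y).
Each Sigma_g contributes b_1 = 2g.
b_1 = 14 + 4 + 18 + 14 + 4 = 54

54


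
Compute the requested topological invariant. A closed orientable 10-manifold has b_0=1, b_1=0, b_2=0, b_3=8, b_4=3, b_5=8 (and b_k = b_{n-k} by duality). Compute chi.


By Poincare duality b_k = b_{10-k}, so full Betti numbers: b_0=1, b_1=0, b_2=0, b_3=8, b_4=3, b_5=8, b_6=3, b_7=8, b_8=0, b_9=0, b_10=1.
chi = sum (-1)^k b_k = -16

-16


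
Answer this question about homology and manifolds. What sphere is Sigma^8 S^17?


Each suspension raises dimension by 1: Sigma S^n = S^{n+1}.
Sigma^8 S^17 = S^{17+8} = S^25

25


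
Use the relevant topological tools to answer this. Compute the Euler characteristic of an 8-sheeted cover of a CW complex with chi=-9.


For a finite covering: chi(E) = (number of sheets) * chi(B).
chi(E) = 8 * (-9) = -72

-72


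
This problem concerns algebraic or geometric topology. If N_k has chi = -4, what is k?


chi = 2 - k for closed non-orientable surfaces with k crosscaps.
-4 = 2 - k
k = 2 - (-4) = 6

6


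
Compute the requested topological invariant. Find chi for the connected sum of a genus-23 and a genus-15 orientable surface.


chi(Sigma_23) = 2 - 2*23 = -44
chi(Sigma_15) = 2 - 2*15 = -28
For surfaces: chi(A#B) = chi(A) + chi(B) - 2.
chi = -44 + -28 - 2 = -74

-74


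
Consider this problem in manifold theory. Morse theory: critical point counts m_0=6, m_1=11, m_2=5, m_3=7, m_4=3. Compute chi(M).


Morse theory: chi(M) = sum_k (-1)^k m_k where m_k = #(index-k critical points).
= (6) + (-11) + (5) + (-7) + (3) = -4

-4


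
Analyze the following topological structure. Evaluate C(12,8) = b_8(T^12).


By the Kunneth formula, b_k(T^n) = C(n,k).
b_8(T^12) = C(12,8).
C(12,8) = 12!/(8!*4!) = 495

495


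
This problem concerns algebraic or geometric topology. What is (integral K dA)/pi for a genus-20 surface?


Gauss-Bonnet: integral K dA = 2*pi*chi(M).
chi(Sigma_20) = 2 - 2*20 = -38.
(integral K dA)/pi = 2*chi = 2*(-38) = -76

-76


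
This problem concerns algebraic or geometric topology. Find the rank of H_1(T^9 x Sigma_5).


pi_1(A x B) = pi_1(A) x pi_1(B); rank of abelianization = b_1.
b_1(T^9) = 9, b_1(Sigma_5) = 2*5 = 10.
b_1(product) = 9 + 10 = 19

19


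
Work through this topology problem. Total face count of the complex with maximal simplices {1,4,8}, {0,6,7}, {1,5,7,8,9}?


Each maximal simplex on m vertices has 2^m - 1 nonempty faces.
Take the union (dedupe shared faces).
Total distinct faces = 41

41


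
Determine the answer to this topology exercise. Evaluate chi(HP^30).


HP^30 has one cell in each dimension 0, 4, ..., 4*30 (30+1 cells, all even-dim).
chi = 30 + 1 = 31

31


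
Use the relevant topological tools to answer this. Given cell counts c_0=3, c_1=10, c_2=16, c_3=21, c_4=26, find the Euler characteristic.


chi = sum_k (-1)^k c_k.
= (-1)^0*3 + (-1)^1*10 + (-1)^2*16 + (-1)^3*21 + (-1)^4*26
= (3) + (-10) + (16) + (-21) + (26)
= 14

14


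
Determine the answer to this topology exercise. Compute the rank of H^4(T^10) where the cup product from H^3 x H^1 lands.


Cup product: H^p x H^q -> H^{p+q}; here p+q = 3+1 = 4.
rank H^k(T^n) = C(n,k).
C(10,4) = 210

210


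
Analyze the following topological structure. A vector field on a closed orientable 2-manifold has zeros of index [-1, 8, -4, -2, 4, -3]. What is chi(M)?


Poincare-Hopf: chi(M) = sum of indices of zeros.
chi = (-1) + (8) + (-4) + (-2) + (4) + (-3) = 2

2


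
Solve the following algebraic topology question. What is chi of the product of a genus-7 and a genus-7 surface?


chi(Sigma_7) = 2 - 2*7 = -12
chi(Sigma_7) = 2 - 2*7 = -12
chi(product) = (-12) * (-12) = 144

144


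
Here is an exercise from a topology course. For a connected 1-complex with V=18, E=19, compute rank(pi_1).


For a connected graph: rank(pi_1) = b_1 = E - V + 1 = 1 - chi.
chi = V - E = 18 - 19 = -1.
rank = 1 - (-1) = 19 - 18 + 1 = 2

2


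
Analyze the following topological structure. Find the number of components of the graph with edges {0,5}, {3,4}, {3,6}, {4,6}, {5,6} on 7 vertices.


Run DFS/union-find over 7 vertices.
V = 7, E = 5.
Number of components = 3

3


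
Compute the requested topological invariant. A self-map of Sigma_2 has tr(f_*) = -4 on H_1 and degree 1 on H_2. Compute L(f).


L(f) = tr(f_0*) - tr(f_1*) + tr(f_2*).
= 1 - (-4) + (1)
= 6

6


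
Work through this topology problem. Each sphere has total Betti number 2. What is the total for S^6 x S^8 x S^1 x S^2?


Total Betti number is multiplicative under products.
Each S^d (d>=1) has total Betti number 2.
There are 4 sphere factors.
Total = 2^4 = 16

16


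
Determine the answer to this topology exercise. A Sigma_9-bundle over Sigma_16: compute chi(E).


For a fiber bundle F -> E -> B (with CW structure): chi(E) = chi(B) * chi(F).
chi(Sigma_16) = -30, chi(Sigma_9) = -16.
chi(E) = (-30) * (-16) = 480

480


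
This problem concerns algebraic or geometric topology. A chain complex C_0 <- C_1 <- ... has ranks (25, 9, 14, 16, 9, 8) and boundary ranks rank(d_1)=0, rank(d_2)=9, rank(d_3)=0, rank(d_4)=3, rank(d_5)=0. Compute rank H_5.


rank H_k = rank(ker d_k) - rank(im d_{k+1}).
rank(ker d_5) = rank(C_5) - rank(d_5) = 8 - 0 = 8.
rank(im d_{5+1}) = 0.
rank H_5 = 8 - 0 = 8

8


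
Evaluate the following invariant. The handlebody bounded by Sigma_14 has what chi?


A genus-g handlebody deformation retracts to a wedge of g circles.
chi(vee_g S^1) = 1 - g.
chi(H_14) = 1 - 14 = -13

-13


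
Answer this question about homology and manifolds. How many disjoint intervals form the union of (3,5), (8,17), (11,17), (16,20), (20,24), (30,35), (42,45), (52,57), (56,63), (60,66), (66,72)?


Sort and merge overlapping open intervals.
Merged: (3,5), (8,20), (20,24), (30,35), (42,45), (52,66), (66,72).
Number of components = 7

7


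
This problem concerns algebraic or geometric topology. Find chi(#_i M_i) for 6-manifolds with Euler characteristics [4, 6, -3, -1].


For n-manifolds: chi(A#B) = chi(A) + chi(B) - chi(S^6).
chi(S^6) = 1 + (-1)^6 = 2.
chi(#) = (sum chi_i) - (4-1)*chi(S^6) = 6 - 3*2 = 0

0


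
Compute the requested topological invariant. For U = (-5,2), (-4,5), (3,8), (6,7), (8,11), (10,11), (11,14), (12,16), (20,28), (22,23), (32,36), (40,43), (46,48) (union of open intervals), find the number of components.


Sort and merge overlapping open intervals.
Merged: (-5,8), (8,11), (11,16), (20,28), (32,36), (40,43), (46,48).
Number of components = 7

7


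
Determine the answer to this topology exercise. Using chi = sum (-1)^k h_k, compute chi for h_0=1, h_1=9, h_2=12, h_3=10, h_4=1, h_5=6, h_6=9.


Handles of index k contribute (-1)^k to chi (same as CW cells).
chi = (1) + (-9) + (12) + (-10) + (1) + (-6) + (9) = -2

-2


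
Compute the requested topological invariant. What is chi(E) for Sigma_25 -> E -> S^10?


chi(S^10) = 2 (n even), chi(Sigma_25) = 2 - 2*25 = -48.
chi(E) = 2 * (-48) = -96

-96


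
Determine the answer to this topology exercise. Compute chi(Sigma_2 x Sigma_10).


chi(Sigma_2) = 2 - 2*2 = -2
chi(Sigma_10) = 2 - 2*10 = -18
chi(product) = (-2) * (-18) = 36

36


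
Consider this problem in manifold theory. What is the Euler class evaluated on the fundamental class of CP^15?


For any closed oriented manifold, <e(TM),[M]> = chi(M).
chi(CP^15) = 15+1 = 16

16


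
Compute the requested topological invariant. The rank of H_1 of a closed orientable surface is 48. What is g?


For a closed orientable surface: b_1 = 2g.
48 = 2g
g = 48 / 2 = 24

24


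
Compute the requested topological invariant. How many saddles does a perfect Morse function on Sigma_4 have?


A perfect Morse function has m_k = b_k.
For Sigma_4: b_0=1, b_1=2g=8, b_2=1.
Saddles m_1 = 2g = 8

8


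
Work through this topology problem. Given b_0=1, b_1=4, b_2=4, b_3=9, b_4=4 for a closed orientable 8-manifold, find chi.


By Poincare duality b_k = b_{8-k}, so full Betti numbers: b_0=1, b_1=4, b_2=4, b_3=9, b_4=4, b_5=9, b_6=4, b_7=4, b_8=1.
chi = sum (-1)^k b_k = -12

-12


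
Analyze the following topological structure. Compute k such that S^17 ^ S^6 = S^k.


S^m ^ S^n = S^{m+n}.
k = 17 + 6 = 23

23


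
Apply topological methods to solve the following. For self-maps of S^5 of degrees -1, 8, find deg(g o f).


Degree is multiplicative under composition: deg(g o f) = deg(g) * deg(f).
= 8 * -1 = -8

-8


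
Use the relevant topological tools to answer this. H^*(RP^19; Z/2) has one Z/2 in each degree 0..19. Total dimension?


H^k(RP^19; Z/2) = Z/2 for each 0 <= k <= 19.
Total dimension = 19 + 1 = 20

20


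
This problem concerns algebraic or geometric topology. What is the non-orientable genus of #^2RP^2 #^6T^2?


Since a >= 1, the sum is non-orientable; each T^2 can be replaced by RP^2 # RP^2 (since T^2#RP^2 = 3RP^2).
Total crosscaps k = 2 + 2*6 = 14.
Check via chi: chi = 2*1 + 6*0 - (2+6-1)*2 = -12 = 2 - k = -12. Consistent.

14


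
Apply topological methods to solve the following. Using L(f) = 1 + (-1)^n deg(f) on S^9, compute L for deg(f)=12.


On S^9: L(f) = tr(f_0*) + (-1)^9 tr(f_9*) = 1 + (-1)^9 * deg(f).
L(f) = 1 + (-1)^9 * 12 = 1 + -12 = -11

-11


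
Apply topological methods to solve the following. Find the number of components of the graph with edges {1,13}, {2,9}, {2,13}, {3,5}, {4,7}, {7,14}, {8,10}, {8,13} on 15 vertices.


Run DFS/union-find over 15 vertices.
V = 15, E = 8.
Number of components = 7

7


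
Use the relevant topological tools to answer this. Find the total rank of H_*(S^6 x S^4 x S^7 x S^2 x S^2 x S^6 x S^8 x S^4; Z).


Total Betti number is multiplicative under products.
Each S^d (d>=1) has total Betti number 2.
There are 8 sphere factors.
Total = 2^8 = 256

256


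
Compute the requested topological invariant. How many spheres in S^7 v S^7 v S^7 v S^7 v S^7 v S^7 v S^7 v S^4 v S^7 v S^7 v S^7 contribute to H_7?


For a wedge of spheres, H_k (k>0) is free on one generator per sphere of dimension k.
Spheres of dimension 7: count = 10.
b_7 = 10

10


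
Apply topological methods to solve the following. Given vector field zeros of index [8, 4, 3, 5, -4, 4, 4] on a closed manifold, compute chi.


Poincare-Hopf: chi(M) = sum of indices of zeros.
chi = (8) + (4) + (3) + (5) + (-4) + (4) + (4) = 24

24


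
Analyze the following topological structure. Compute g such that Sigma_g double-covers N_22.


chi(N_22) = 2 - 22 = -20.
Double cover: chi(Sigma_g) = 2 * chi(N_22) = 2*(-20) = -40.
2 - 2g = -40, so g = (2 - (-40))/2 = 42/2 = 21

21


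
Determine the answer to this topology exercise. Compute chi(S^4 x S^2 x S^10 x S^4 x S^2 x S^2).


chi is multiplicative: chi(X x Y) = chi(X) chi(Y).
Each even-dim sphere has chi = 2. There are 6 factors.
chi = 2^6 = 64

64


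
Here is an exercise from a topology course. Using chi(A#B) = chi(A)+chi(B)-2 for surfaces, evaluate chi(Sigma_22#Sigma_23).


chi(Sigma_22) = 2 - 2*22 = -42
chi(Sigma_23) = 2 - 2*23 = -44
For surfaces: chi(A#B) = chi(A) + chi(B) - 2.
chi = -42 + -44 - 2 = -88

-88


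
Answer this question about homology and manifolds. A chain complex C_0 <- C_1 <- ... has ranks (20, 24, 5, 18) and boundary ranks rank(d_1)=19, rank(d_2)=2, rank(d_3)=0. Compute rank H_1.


rank H_k = rank(ker d_k) - rank(im d_{k+1}).
rank(ker d_1) = rank(C_1) - rank(d_1) = 24 - 19 = 5.
rank(im d_{1+1}) = 2.
rank H_1 = 5 - 2 = 3

3


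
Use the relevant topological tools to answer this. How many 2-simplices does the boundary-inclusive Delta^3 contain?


Delta^3 has 3+1 vertices. A 2-face is a choice of 2+1 vertices.
f_2 = C(3+1, 2+1) = C(4,3) = 4

4


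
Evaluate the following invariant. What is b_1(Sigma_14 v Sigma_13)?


For a wedge: H_1(A v B) = H_1(A) + H_1(B).
b_1(Sigma_14) = 28, b_1(Sigma_13) = 26.
b_1 = 28 + 26 = 54

54


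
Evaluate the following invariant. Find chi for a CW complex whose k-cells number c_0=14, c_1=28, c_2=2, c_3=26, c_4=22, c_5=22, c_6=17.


chi = sum_k (-1)^k c_k.
= (-1)^0*14 + (-1)^1*28 + (-1)^2*2 + (-1)^3*26 + (-1)^4*22 + (-1)^5*22 + (-1)^6*17
= (14) + (-28) + (2) + (-26) + (22) + (-22) + (17)
= -21

-21


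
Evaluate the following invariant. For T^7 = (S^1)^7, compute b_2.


By the Kunneth formula, b_k(T^n) = C(n,k).
b_2(T^7) = C(7,2).
C(7,2) = 7!/(2!*5!) = 21

21


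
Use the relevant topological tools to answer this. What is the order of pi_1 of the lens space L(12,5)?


pi_1(L(p,q)) = Z/pZ for any q coprime to p.
|pi_1(L(12,5))| = 12

12


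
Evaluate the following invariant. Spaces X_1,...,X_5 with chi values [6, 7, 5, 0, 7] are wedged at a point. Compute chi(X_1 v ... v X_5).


chi(A v B) = chi(A) + chi(B) - 1 (one point identified).
For 5 spaces: chi = (sum chi_i) - (5 - 1).
sum = 25; chi = 25 - 4 = 21

21


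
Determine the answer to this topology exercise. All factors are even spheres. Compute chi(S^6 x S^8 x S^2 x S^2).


chi is multiplicative: chi(X x Y) = chi(X) chi(Y).
Each even-dim sphere has chi = 2. There are 4 factors.
chi = 2^4 = 16

16


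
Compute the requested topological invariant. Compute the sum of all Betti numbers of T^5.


b_k(T^5) = C(5,k), so the sum over k is sum_k C(5,k) = 2^5.
Total = 2^5 = 32

32


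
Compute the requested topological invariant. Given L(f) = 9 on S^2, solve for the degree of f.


L(f) = 1 + (-1)^2 deg(f) on S^2.
9 = 1 + (-1)^2 * deg(f)
(-1)^2 * deg(f) = 8
deg(f) = 8

8


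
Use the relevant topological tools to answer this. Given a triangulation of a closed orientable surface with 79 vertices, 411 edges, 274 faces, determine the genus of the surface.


chi = V - E + F = 79 - 411 + 274 = -58
For orientable closed surface: chi = 2 - 2g, so g = (2 - chi)/2.
g = (2 - (-58)) / 2 = 60 / 2 = 30

30


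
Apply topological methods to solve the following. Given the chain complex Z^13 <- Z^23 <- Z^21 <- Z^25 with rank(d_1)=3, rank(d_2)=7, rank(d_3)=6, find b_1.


rank H_k = rank(ker d_k) - rank(im d_{k+1}).
rank(ker d_1) = rank(C_1) - rank(d_1) = 23 - 3 = 20.
rank(im d_{1+1}) = 7.
rank H_1 = 20 - 7 = 13

13


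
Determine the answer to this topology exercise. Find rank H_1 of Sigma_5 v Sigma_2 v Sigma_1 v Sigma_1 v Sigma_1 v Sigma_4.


For a wedge X v Y: reduced H_k(X v Y) = H_k(X) + H_k(Y).
Each Sigma_g contributes b_1 = 2g.
b_1 = 10 + 4 + 2 + 2 + 2 + 8 = 28

28


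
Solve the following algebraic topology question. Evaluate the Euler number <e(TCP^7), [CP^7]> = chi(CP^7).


For any closed oriented manifold, <e(TM),[M]> = chi(M).
chi(CP^7) = 7+1 = 8

8


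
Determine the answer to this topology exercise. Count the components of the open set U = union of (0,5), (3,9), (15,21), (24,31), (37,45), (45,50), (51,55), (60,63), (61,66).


Sort and merge overlapping open intervals.
Merged: (0,9), (15,21), (24,31), (37,45), (45,50), (51,55), (60,66).
Number of components = 7

7


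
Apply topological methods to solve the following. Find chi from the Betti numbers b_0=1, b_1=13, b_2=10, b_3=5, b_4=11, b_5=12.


chi = sum_k (-1)^k b_k.
= (1) + (-13) + (10) + (-5) + (11) + (-12)
= -8

-8


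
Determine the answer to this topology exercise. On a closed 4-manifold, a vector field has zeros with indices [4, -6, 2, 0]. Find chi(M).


Poincare-Hopf: chi(M) = sum of indices of zeros.
chi = (4) + (-6) + (2) + (0) = 0

0


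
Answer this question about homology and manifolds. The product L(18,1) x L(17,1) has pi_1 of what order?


pi_1(X x Y) = pi_1(X) x pi_1(Y).
pi_1(L(18,1)) = Z/18, pi_1(L(17,1)) = Z/17.
|Z/18 x Z/17| = 18 * 17 = 306

306


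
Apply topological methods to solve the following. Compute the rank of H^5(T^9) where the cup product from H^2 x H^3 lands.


Cup product: H^p x H^q -> H^{p+q}; here p+q = 2+3 = 5.
rank H^k(T^n) = C(n,k).
C(9,5) = 126

126


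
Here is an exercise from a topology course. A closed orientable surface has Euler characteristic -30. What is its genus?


chi = 2 - 2g for closed orientable surfaces.
-30 = 2 - 2g
2g = 2 - (-30) = 32
g = 16

16


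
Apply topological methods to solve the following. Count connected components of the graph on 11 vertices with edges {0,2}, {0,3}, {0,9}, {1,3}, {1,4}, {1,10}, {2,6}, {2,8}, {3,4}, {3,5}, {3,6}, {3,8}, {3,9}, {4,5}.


Run DFS/union-find over 11 vertices.
V = 11, E = 14.
Number of components = 2

2


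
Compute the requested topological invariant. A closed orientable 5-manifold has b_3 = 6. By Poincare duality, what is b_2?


Poincare duality for closed orientable n-manifolds: b_k = b_{n-k}.
Here n = 5, so b_2 = b_3 = 6

6


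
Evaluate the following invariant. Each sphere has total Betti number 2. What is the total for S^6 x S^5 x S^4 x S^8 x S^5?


Total Betti number is multiplicative under products.
Each S^d (d>=1) has total Betti number 2.
There are 5 sphere factors.
Total = 2^5 = 32

32


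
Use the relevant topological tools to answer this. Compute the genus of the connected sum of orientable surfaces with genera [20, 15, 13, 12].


Genus is additive under connected sum of orientable surfaces.
g = 20 + 15 + 13 + 12 = 60

60


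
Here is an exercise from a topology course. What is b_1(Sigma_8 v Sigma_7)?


For a wedge: H_1(A v B) = H_1(A) + H_1(B).
b_1(Sigma_8) = 16, b_1(Sigma_7) = 14.
b_1 = 16 + 14 = 30

30


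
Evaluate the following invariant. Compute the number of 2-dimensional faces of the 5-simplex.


Delta^5 has 5+1 vertices. A 2-face is a choice of 2+1 vertices.
f_2 = C(5+1, 2+1) = C(6,3) = 20

20


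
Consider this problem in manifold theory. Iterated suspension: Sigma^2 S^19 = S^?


Each suspension raises dimension by 1: Sigma S^n = S^{n+1}.
Sigma^2 S^19 = S^{19+2} = S^21

21


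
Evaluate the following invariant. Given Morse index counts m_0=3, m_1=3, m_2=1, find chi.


Morse theory: chi(M) = sum_k (-1)^k m_k where m_k = #(index-k critical points).
= (3) + (-3) + (1) = 1

1


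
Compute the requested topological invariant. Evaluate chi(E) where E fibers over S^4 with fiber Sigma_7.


chi(S^4) = 2 (n even), chi(Sigma_7) = 2 - 2*7 = -12.
chi(E) = 2 * (-12) = -24

-24


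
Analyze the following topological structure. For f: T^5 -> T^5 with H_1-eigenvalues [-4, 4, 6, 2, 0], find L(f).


For a torus self-map: L(f) = det(I - A) where A acts on H_1.
L(f) = (1--4) * (1-4) * (1-6) * (1-2) * (1-0) = 5 * -3 * -5 * -1 * 1 = -75

-75


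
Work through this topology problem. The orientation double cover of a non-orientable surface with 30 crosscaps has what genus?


chi(N_30) = 2 - 30 = -28.
Double cover: chi(Sigma_g) = 2 * chi(N_30) = 2*(-28) = -56.
2 - 2g = -56, so g = (2 - (-56))/2 = 58/2 = 29

29


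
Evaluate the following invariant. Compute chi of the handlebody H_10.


A genus-g handlebody deformation retracts to a wedge of g circles.
chi(vee_g S^1) = 1 - g.
chi(H_10) = 1 - 10 = -9

-9


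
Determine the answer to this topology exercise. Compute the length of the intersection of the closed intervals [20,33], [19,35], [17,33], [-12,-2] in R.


Intersection = [max(a_i), min(b_i)] = [20, -2].
Since 20 > -2, the intersection is empty.
Length = 0

0


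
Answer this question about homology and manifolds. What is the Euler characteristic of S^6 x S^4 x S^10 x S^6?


chi is multiplicative: chi(X x Y) = chi(X) chi(Y).
Each even-dim sphere has chi = 2. There are 4 factors.
chi = 2^4 = 16

16


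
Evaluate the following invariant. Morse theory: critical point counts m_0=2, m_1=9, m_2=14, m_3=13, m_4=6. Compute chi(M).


Morse theory: chi(M) = sum_k (-1)^k m_k where m_k = #(index-k critical points).
= (2) + (-9) + (14) + (-13) + (6) = 0

0


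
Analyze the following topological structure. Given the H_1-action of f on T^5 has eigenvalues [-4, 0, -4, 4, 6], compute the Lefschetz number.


For a torus self-map: L(f) = det(I - A) where A acts on H_1.
L(f) = (1--4) * (1-0) * (1--4) * (1-4) * (1-6) = 5 * 1 * 5 * -3 * -5 = 375

375


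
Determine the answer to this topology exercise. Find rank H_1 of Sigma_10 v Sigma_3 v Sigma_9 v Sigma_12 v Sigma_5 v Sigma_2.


For a wedge X v Y: reduced H_k(X v Y) = H_k(X) + H_k(Y).
Each Sigma_g contributes b_1 = 2g.
b_1 = 20 + 6 + 18 + 24 + 10 + 4 = 82

82


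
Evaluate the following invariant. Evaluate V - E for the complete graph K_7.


K_7: V = 7, E = C(7,2) = 21.
chi = V - E = 7 - 21 = -14

-14


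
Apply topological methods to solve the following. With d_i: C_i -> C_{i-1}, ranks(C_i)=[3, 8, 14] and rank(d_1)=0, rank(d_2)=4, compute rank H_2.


rank H_k = rank(ker d_k) - rank(im d_{k+1}).
rank(ker d_2) = rank(C_2) - rank(d_2) = 14 - 4 = 10.
rank(im d_{2+1}) = 0.
rank H_2 = 10 - 0 = 10

10


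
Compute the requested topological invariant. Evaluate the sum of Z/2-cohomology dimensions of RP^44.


H^k(RP^44; Z/2) = Z/2 for each 0 <= k <= 44.
Total dimension = 44 + 1 = 45

45


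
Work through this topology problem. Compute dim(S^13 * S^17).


Join of spheres: S^m * S^n = S^{m+n+1}.
dim = 13 + 17 + 1 = 31

31


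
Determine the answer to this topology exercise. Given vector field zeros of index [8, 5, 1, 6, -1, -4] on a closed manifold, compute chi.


Poincare-Hopf: chi(M) = sum of indices of zeros.
chi = (8) + (5) + (1) + (6) + (-1) + (-4) = 15

15


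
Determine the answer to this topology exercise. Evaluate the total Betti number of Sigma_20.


For Sigma_20: b_0 = 1, b_1 = 2g = 40, b_2 = 1.
Total = 1 + 40 + 1 = 42

42


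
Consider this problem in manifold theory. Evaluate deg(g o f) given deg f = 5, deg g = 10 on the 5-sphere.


Degree is multiplicative under composition: deg(g o f) = deg(g) * deg(f).
= 10 * 5 = 50

50


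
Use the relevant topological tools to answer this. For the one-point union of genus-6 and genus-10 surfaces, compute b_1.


For a wedge: H_1(A v B) = H_1(A) + H_1(B).
b_1(Sigma_6) = 12, b_1(Sigma_10) = 20.
b_1 = 12 + 20 = 32

32


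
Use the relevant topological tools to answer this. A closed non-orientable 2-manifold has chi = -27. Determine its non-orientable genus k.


chi = 2 - k for closed non-orientable surfaces with k crosscaps.
-27 = 2 - k
k = 2 - (-27) = 29

29


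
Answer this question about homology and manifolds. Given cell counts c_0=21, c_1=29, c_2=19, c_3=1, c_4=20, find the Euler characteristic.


chi = sum_k (-1)^k c_k.
= (-1)^0*21 + (-1)^1*29 + (-1)^2*19 + (-1)^3*1 + (-1)^4*20
= (21) + (-29) + (19) + (-1) + (20)
= 30

30


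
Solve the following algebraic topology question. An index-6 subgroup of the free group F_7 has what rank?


Nielsen-Schreier: an index-n subgroup of F_r is free of rank 1 + n(r-1).
Equivalently: chi(cover) = n*chi(base); chi(vee_r S^1) = 1 - 7 = -6.
chi(E) = 6*(-6) = -36; rank = 1 - chi(E) = 1 - (-36) = 37.
rank = 1 + 6*(7-1) = 1 + 36 = 37

37


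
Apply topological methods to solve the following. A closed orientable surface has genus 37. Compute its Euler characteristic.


For a closed orientable surface of genus g: chi = 2 - 2g.
Here g = 37.
chi = 2 - 2*37 = 2 - 74 = -72

-72


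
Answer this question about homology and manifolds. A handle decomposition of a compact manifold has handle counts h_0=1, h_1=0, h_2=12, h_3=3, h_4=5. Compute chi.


Handles of index k contribute (-1)^k to chi (same as CW cells).
chi = (1) + (0) + (12) + (-3) + (5) = 15

15


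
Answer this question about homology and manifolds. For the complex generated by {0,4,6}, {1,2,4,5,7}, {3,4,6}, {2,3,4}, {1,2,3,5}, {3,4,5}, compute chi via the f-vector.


Enumerate all faces; f-vector: f_0=8, f_1=18, f_2=17, f_3=6, f_4=1.
chi = sum (-1)^k f_k = 2

2


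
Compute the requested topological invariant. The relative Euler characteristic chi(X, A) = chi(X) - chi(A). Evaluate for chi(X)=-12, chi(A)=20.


Relative Euler characteristic: chi(X, A) = chi(X) - chi(A).
= -12 - (20) = -32

-32


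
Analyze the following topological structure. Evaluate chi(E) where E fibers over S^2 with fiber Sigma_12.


chi(S^2) = 2 (n even), chi(Sigma_12) = 2 - 2*12 = -22.
chi(E) = 2 * (-22) = -44

-44


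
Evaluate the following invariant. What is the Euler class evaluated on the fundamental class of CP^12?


For any closed oriented manifold, <e(TM),[M]> = chi(M).
chi(CP^12) = 12+1 = 13

13


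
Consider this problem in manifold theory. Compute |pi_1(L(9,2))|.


pi_1(L(p,q)) = Z/pZ for any q coprime to p.
|pi_1(L(9,2))| = 9

9


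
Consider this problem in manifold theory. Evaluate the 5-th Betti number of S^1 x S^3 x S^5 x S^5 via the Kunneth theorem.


Each S^d has Poincare polynomial 1 + t^d.
The product S^1 x S^3 x S^5 x S^5 has Poincare polynomial prod(1+t^d_i).
Expanding: b_0=1, b_1=1, b_3=1, b_4=1, b_5=2, b_6=2, b_8=2, b_9=2, b_10=1, b_11=1, b_13=1, b_14=1.
b_5 = 2

2


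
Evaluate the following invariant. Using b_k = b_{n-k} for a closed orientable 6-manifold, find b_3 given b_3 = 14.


Poincare duality for closed orientable n-manifolds: b_k = b_{n-k}.
Here n = 6, so b_3 = b_3 = 14

14


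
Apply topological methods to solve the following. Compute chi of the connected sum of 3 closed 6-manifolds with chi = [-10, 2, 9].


For n-manifolds: chi(A#B) = chi(A) + chi(B) - chi(S^6).
chi(S^6) = 1 + (-1)^6 = 2.
chi(#) = (sum chi_i) - (3-1)*chi(S^6) = 1 - 2*2 = -3

-3


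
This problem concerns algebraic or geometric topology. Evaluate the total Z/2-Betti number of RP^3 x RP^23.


dim H^*(RP^n; Z/2) = n+1 (one Z/2 in each degree 0..n).
Total Betti number is multiplicative.
Total = (3+1) * (23+1) = 4 * 24 = 96

96


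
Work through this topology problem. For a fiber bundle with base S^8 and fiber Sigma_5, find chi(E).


chi(S^8) = 2 (n even), chi(Sigma_5) = 2 - 2*5 = -8.
chi(E) = 2 * (-8) = -16

-16


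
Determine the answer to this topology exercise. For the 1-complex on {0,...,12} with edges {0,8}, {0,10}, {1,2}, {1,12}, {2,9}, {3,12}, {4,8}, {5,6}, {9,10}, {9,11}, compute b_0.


Run DFS/union-find over 13 vertices.
V = 13, E = 10.
Number of components = 3

3


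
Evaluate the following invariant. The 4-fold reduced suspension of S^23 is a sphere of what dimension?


Each suspension raises dimension by 1: Sigma S^n = S^{n+1}.
Sigma^4 S^23 = S^{23+4} = S^27

27


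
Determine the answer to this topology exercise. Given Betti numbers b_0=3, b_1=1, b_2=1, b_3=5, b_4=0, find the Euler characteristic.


chi = sum_k (-1)^k b_k.
= (3) + (-1) + (1) + (-5) + (0)
= -2

-2


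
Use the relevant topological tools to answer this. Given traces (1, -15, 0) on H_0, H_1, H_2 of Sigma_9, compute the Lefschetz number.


L(f) = tr(f_0*) - tr(f_1*) + tr(f_2*).
= 1 - (-15) + (0)
= 16

16


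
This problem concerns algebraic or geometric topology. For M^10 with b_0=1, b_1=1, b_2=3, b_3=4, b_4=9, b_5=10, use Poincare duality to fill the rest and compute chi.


By Poincare duality b_k = b_{10-k}, so full Betti numbers: b_0=1, b_1=1, b_2=3, b_3=4, b_4=9, b_5=10, b_6=9, b_7=4, b_8=3, b_9=1, b_10=1.
chi = sum (-1)^k b_k = 6

6


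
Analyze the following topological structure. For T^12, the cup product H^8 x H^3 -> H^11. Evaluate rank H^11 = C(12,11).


Cup product: H^p x H^q -> H^{p+q}; here p+q = 8+3 = 11.
rank H^k(T^n) = C(n,k).
C(12,11) = 12

12


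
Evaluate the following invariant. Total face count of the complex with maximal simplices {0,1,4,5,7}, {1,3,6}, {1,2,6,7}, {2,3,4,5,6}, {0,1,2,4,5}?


Each maximal simplex on m vertices has 2^m - 1 nonempty faces.
Take the union (dedupe shared faces).
Total distinct faces = 81

81


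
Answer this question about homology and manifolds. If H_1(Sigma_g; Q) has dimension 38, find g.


For a closed orientable surface: b_1 = 2g.
38 = 2g
g = 38 / 2 = 19

19


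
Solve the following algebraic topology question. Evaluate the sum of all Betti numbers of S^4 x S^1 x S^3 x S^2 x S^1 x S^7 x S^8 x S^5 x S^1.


Total Betti number is multiplicative under products.
Each S^d (d>=1) has total Betti number 2.
There are 9 sphere factors.
Total = 2^9 = 512

512


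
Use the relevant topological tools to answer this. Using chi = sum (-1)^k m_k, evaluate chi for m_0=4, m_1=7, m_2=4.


Morse theory: chi(M) = sum_k (-1)^k m_k where m_k = #(index-k critical points).
= (4) + (-7) + (4) = 1

1


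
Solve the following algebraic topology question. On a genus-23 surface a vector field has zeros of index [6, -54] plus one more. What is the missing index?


Poincare-Hopf: sum of indices = chi(M).
chi(Sigma_23) = 2 - 2*23 = -44.
Sum of known indices = -48.
x = chi - (sum known) = -44 - (-48) = 4

4


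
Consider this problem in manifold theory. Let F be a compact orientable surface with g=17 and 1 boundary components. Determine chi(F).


For a compact orientable surface with genus g and b boundary components: chi = 2 - 2g - b.
chi = 2 - 2*17 - 1 = 2 - 34 - 1 = -33

-33


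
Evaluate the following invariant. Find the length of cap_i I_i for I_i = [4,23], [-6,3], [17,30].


Intersection = [max(a_i), min(b_i)] = [17, 3].
Since 17 > 3, the intersection is empty.
Length = 0

0


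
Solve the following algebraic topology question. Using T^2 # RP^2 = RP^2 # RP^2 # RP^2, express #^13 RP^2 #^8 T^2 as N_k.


Since a >= 1, the sum is non-orientable; each T^2 can be replaced by RP^2 # RP^2 (since T^2#RP^2 = 3RP^2).
Total crosscaps k = 13 + 2*8 = 29.
Check via chi: chi = 13*1 + 8*0 - (13+8-1)*2 = -27 = 2 - k = -27. Consistent.

29


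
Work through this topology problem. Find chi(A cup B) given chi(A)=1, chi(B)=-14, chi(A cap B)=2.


chi(A cup B) = chi(A) + chi(B) - chi(A cap B)
= 1 + (-14) - (2)
= -15

-15


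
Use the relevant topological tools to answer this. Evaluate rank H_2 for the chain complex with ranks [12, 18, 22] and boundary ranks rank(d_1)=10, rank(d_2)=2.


rank H_k = rank(ker d_k) - rank(im d_{k+1}).
rank(ker d_2) = rank(C_2) - rank(d_2) = 22 - 2 = 20.
rank(im d_{2+1}) = 0.
rank H_2 = 20 - 0 = 20

20


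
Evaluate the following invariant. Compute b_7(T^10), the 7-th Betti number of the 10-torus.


By the Kunneth formula, b_k(T^n) = C(n,k).
b_7(T^10) = C(10,7).
C(10,7) = 10!/(7!*3!) = 120

120


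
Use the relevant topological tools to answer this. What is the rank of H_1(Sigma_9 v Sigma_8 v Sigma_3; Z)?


For a wedge X v Y: reduced H_k(X v Y) = H_k(X) + H_k(Y).
Each Sigma_g contributes b_1 = 2g.
b_1 = 18 + 16 + 6 = 40

40


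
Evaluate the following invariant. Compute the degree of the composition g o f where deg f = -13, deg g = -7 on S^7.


Degree is multiplicative under composition: deg(g o f) = deg(g) * deg(f).
= -7 * -13 = 91

91


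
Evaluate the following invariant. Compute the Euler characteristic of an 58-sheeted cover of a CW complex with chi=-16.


For a finite covering: chi(E) = (number of sheets) * chi(B).
chi(E) = 58 * (-16) = -928

-928


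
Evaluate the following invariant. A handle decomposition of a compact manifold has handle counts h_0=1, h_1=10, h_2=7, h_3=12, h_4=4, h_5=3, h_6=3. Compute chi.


Handles of index k contribute (-1)^k to chi (same as CW cells).
chi = (1) + (-10) + (7) + (-12) + (4) + (-3) + (3) = -10

-10


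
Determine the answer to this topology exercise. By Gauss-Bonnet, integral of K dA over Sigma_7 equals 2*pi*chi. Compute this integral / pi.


Gauss-Bonnet: integral K dA = 2*pi*chi(M).
chi(Sigma_7) = 2 - 2*7 = -12.
(integral K dA)/pi = 2*chi = 2*(-12) = -24

-24


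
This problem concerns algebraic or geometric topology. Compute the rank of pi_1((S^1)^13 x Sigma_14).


pi_1(A x B) = pi_1(A) x pi_1(B); rank of abelianization = b_1.
b_1(T^13) = 13, b_1(Sigma_14) = 2*14 = 28.
b_1(product) = 13 + 28 = 41

41


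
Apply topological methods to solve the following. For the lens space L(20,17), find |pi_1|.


pi_1(L(p,q)) = Z/pZ for any q coprime to p.
|pi_1(L(20,17))| = 20

20


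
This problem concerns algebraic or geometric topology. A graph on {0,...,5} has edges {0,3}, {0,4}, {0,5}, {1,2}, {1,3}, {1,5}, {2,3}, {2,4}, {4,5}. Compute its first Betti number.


b_1 = E - V + (number of components).
E = 9, V = 6, components = 1.
b_1 = 9 - 6 + 1 = 4

4


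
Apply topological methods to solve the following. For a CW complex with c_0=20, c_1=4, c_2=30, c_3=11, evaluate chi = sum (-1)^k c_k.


chi = sum_k (-1)^k c_k.
= (-1)^0*20 + (-1)^1*4 + (-1)^2*30 + (-1)^3*11
= (20) + (-4) + (30) + (-11)
= 35

35


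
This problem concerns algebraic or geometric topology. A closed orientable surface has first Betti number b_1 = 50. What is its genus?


For a closed orientable surface: b_1 = 2g.
50 = 2g
g = 50 / 2 = 25

25


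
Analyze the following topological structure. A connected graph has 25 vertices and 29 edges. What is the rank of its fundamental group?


For a connected graph: rank(pi_1) = b_1 = E - V + 1 = 1 - chi.
chi = V - E = 25 - 29 = -4.
rank = 1 - (-4) = 29 - 25 + 1 = 5

5


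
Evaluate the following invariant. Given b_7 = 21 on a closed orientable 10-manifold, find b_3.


Poincare duality for closed orientable n-manifolds: b_k = b_{n-k}.
Here n = 10, so b_3 = b_7 = 21

21


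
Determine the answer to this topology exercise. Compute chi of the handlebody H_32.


A genus-g handlebody deformation retracts to a wedge of g circles.
chi(vee_g S^1) = 1 - g.
chi(H_32) = 1 - 32 = -31

-31


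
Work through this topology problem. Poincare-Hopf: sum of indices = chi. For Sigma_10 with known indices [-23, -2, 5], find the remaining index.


Poincare-Hopf: sum of indices = chi(M).
chi(Sigma_10) = 2 - 2*10 = -18.
Sum of known indices = -20.
x = chi - (sum known) = -18 - (-20) = 2

2


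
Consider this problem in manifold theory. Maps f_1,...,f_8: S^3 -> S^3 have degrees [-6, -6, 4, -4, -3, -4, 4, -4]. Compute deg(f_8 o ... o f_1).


Degree is multiplicative: deg(composition) = product of degrees.
= (-6) * (-6) * (4) * (-4) * (-3) * (-4) * (4) * (-4) = 110592

110592


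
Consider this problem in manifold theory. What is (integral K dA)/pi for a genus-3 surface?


Gauss-Bonnet: integral K dA = 2*pi*chi(M).
chi(Sigma_3) = 2 - 2*3 = -4.
(integral K dA)/pi = 2*chi = 2*(-4) = -8

-8


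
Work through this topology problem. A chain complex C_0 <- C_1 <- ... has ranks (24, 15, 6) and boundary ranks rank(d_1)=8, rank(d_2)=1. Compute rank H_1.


rank H_k = rank(ker d_k) - rank(im d_{k+1}).
rank(ker d_1) = rank(C_1) - rank(d_1) = 15 - 8 = 7.
rank(im d_{1+1}) = 1.
rank H_1 = 7 - 1 = 6

6


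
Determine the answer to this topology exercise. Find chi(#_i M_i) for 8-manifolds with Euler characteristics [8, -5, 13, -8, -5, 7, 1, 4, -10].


For n-manifolds: chi(A#B) = chi(A) + chi(B) - chi(S^8).
chi(S^8) = 1 + (-1)^8 = 2.
chi(#) = (sum chi_i) - (9-1)*chi(S^8) = 5 - 8*2 = -11

-11


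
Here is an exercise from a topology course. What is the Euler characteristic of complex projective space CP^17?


CP^17 has one cell in each even dimension 0, 2, ..., 2*17 (17+1 cells total).
All cells are even-dimensional, so chi = number of cells.
chi = 17 + 1 = 18

18


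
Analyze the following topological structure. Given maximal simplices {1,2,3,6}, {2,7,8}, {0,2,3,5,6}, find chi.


Enumerate all faces; f-vector: f_0=8, f_1=16, f_2=14, f_3=6, f_4=1.
chi = sum (-1)^k f_k = 1

1


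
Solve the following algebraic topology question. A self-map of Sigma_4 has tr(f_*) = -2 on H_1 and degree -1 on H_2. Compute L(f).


L(f) = tr(f_0*) - tr(f_1*) + tr(f_2*).
= 1 - (-2) + (-1)
= 2

2


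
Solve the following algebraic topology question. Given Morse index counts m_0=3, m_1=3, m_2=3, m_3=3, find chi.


Morse theory: chi(M) = sum_k (-1)^k m_k where m_k = #(index-k critical points).
= (3) + (-3) + (3) + (-3) = 0

0


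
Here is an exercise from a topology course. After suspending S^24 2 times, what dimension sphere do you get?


Each suspension raises dimension by 1: Sigma S^n = S^{n+1}.
Sigma^2 S^24 = S^{24+2} = S^26

26


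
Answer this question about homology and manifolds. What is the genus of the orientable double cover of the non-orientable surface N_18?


chi(N_18) = 2 - 18 = -16.
Double cover: chi(Sigma_g) = 2 * chi(N_18) = 2*(-16) = -32.
2 - 2g = -32, so g = (2 - (-32))/2 = 34/2 = 17

17


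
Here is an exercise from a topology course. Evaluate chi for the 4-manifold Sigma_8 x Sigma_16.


chi(Sigma_8) = 2 - 2*8 = -14
chi(Sigma_16) = 2 - 2*16 = -30
chi(product) = (-14) * (-30) = 420

420


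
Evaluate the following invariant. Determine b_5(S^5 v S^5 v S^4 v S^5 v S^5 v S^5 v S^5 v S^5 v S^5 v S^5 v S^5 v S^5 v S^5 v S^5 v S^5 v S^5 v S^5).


For a wedge of spheres, H_k (k>0) is free on one generator per sphere of dimension k.
Spheres of dimension 5: count = 16.
b_5 = 16

16


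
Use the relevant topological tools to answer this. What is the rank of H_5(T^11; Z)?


By the Kunneth formula, b_k(T^n) = C(n,k).
b_5(T^11) = C(11,5).
C(11,5) = 11!/(5!*6!) = 462

462


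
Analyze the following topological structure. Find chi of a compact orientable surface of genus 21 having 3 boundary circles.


For a compact orientable surface with genus g and b boundary components: chi = 2 - 2g - b.
chi = 2 - 2*21 - 3 = 2 - 42 - 3 = -43

-43


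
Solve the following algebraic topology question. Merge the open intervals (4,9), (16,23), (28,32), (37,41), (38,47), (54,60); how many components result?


Sort and merge overlapping open intervals.
Merged: (4,9), (16,23), (28,32), (37,47), (54,60).
Number of components = 5

5


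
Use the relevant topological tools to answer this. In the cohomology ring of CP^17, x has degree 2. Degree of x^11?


|x| = 2 in H^*(CP^n).
|x^11| = 11 * |x| = 11 * 2 = 22

22


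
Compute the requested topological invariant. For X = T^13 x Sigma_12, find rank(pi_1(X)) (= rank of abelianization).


pi_1(A x B) = pi_1(A) x pi_1(B); rank of abelianization = b_1.
b_1(T^13) = 13, b_1(Sigma_12) = 2*12 = 24.
b_1(product) = 13 + 24 = 37

37


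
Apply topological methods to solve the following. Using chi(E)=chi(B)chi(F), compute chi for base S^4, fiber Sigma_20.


chi(S^4) = 2 (n even), chi(Sigma_20) = 2 - 2*20 = -38.
chi(E) = 2 * (-38) = -76

-76


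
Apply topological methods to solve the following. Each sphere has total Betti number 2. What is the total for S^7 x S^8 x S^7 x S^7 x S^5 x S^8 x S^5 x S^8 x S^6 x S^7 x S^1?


Total Betti number is multiplicative under products.
Each S^d (d>=1) has total Betti number 2.
There are 11 sphere factors.
Total = 2^11 = 2048

2048


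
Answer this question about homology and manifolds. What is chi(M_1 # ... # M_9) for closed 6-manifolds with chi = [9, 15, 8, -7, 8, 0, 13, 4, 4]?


For n-manifolds: chi(A#B) = chi(A) + chi(B) - chi(S^6).
chi(S^6) = 1 + (-1)^6 = 2.
chi(#) = (sum chi_i) - (9-1)*chi(S^6) = 54 - 8*2 = 38

38


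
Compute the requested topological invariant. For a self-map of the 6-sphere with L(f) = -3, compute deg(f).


L(f) = 1 + (-1)^6 deg(f) on S^6.
-3 = 1 + (-1)^6 * deg(f)
(-1)^6 * deg(f) = -4
deg(f) = -4

-4


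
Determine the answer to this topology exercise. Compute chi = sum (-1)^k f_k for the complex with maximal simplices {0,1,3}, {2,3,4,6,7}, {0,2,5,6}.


Enumerate all faces; f-vector: f_0=8, f_1=18, f_2=15, f_3=6, f_4=1.
chi = sum (-1)^k f_k = 0

0


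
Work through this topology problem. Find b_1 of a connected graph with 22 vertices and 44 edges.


For a connected graph: rank(pi_1) = b_1 = E - V + 1 = 1 - chi.
chi = V - E = 22 - 44 = -22.
rank = 1 - (-22) = 44 - 22 + 1 = 23

23
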